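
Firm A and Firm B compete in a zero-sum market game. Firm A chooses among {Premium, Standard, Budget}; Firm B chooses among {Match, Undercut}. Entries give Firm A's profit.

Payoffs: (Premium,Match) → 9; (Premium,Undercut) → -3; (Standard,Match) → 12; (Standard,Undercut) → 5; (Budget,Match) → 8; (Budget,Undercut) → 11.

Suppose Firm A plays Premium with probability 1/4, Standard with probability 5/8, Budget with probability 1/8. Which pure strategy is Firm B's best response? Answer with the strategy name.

Undercut

If Firm B plays Match, Firm A's expected payoff is (1/4)·9 + (5/8)·12 + (1/8)·8 = 43/4.
If Firm B plays Undercut, Firm A's expected payoff is (1/4)·(-3) + (5/8)·5 + (1/8)·11 = 15/4.
Firm B minimizes Firm A's payoff; the smallest is 15/4, so the best response is Undercut.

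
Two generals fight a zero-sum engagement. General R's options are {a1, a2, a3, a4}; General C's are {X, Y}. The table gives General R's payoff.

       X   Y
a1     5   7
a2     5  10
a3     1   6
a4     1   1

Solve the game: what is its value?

5

Row minima: a1 → 5, a2 → 5, a3 → 1, a4 → 1; maximin = 5.
Column maxima: X → 5, Y → 10; minimax = 5.
Since maximin = minimax = 5, there is a saddle point and the value is 5.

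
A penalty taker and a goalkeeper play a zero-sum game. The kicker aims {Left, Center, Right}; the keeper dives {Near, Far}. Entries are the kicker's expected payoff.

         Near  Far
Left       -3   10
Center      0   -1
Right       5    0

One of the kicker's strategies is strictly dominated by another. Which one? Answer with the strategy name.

Center

Right gives a strictly higher payoff than Center against every column: 5 > 0, 0 > -1.
So Center is strictly dominated and the kicker never plays it.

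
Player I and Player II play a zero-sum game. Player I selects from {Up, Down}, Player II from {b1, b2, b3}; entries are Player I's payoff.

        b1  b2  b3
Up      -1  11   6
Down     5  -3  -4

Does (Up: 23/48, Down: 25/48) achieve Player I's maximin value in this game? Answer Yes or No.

Against b1 this mix gives (23/48)·(-1) + (25/48)·5 = 17/8.
Against b2 this mix gives (23/48)·11 + (25/48)·(-3) = 89/24.
Against b3 this mix gives (23/48)·6 + (25/48)·(-4) = 19/24.
Player II will play b3, holding Player I to 19/24. Shifting weight toward the row that does better against b3 would raise this floor (the equalizing mix achieves 13/8 against both b3 and b1), so the proposed strategy is not optimal.

No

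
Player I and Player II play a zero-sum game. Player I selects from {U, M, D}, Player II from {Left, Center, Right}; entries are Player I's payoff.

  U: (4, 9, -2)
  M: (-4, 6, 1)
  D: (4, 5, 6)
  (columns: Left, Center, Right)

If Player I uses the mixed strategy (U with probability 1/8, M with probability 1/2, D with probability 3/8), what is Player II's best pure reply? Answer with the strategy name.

Left

If Player II plays Left, Player I's expected payoff is (1/8)·4 + (1/2)·(-4) + (3/8)·4 = 0.
If Player II plays Center, Player I's expected payoff is (1/8)·9 + (1/2)·6 + (3/8)·5 = 6.
If Player II plays Right, Player I's expected payoff is (1/8)·(-2) + (1/2)·1 + (3/8)·6 = 5/2.
Player II minimizes Player I's payoff; the smallest is 0, so the best response is Left.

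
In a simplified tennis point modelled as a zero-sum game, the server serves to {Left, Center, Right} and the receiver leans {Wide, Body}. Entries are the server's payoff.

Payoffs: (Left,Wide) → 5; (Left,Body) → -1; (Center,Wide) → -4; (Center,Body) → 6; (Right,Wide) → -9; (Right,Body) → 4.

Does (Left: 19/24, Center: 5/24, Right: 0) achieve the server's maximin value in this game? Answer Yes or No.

No

Against Wide this mix gives (19/24)·5 + (5/24)·(-4) = 25/8.
Against Body this mix gives (19/24)·(-1) + (5/24)·6 = 11/24.
The receiver will play Body, holding the server to 11/24. Shifting weight toward the row that does better against Body would raise this floor (the equalizing mix achieves 13/8 against both Body and Wide), so the proposed strategy is not optimal.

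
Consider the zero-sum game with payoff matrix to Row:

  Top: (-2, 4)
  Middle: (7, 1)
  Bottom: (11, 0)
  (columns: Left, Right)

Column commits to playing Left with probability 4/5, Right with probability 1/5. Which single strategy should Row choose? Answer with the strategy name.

Expected payoff of Top: (4/5)·(-2) + (1/5)·4 = -4/5.
Expected payoff of Middle: (4/5)·7 + (1/5)·1 = 29/5.
Expected payoff of Bottom: (4/5)·11 + (1/5)·0 = 44/5.
The largest is 44/5, so Row's best response is Bottom.

Bottom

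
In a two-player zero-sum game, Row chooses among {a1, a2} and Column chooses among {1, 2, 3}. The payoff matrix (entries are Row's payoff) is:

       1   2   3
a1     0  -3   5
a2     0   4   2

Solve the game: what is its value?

0

Row minima: a1 → -3, a2 → 0; maximin = 0.
Column maxima: 1 → 0, 2 → 4, 3 → 5; minimax = 0.
Since maximin = minimax = 0, there is a saddle point and the value is 0.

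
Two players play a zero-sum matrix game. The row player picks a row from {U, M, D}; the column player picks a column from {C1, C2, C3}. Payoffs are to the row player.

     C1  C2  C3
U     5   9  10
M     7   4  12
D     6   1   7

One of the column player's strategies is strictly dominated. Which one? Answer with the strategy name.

C3

C1 holds the row player's payoff strictly below C3 in every row: 5 < 10, 7 < 12, 6 < 7.
So C3 is strictly dominated for the column player.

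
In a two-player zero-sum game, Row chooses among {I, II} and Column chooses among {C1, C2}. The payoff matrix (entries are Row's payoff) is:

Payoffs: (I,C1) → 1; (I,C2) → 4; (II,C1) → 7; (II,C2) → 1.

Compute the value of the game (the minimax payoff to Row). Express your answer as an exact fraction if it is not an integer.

Row minima: I → 1, II → 1; maximin = 1.
Column maxima: C1 → 7, C2 → 4; minimax = 4.
1 ≠ 4, so there is no saddle point; optimal play is mixed.
Let Row play I with probability p. Expected payoff against C1: 1p + 7(1−p) = −6p + 7; against C2: 4p + 1(1−p) = 3p + 1.
Setting these equal: −6p + 7 = 3p + 1 ⇒ −9p = -6 ⇒ p = 2/3, and the value is (-6)·(2/3) + 7 = 3.
For Column: with q = P(C1), equating I's and II's payoffs gives −3q + 4 = 6q + 1 ⇒ q = 1/3.

3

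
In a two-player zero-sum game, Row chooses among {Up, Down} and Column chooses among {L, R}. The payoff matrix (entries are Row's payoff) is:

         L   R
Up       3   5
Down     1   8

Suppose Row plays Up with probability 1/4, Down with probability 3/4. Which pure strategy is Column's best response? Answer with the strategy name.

If Column plays L, Row's expected payoff is (1/4)·3 + (3/4)·1 = 3/2.
If Column plays R, Row's expected payoff is (1/4)·5 + (3/4)·8 = 29/4.
Column minimizes Row's payoff; the smallest is 3/2, so the best response is L.

L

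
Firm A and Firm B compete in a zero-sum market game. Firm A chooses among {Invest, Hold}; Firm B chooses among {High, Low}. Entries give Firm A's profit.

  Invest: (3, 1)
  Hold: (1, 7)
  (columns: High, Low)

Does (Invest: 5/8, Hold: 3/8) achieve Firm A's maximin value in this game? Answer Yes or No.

No

Against High this mix gives (5/8)·3 + (3/8)·1 = 9/4.
Against Low this mix gives (5/8)·1 + (3/8)·7 = 13/4.
Firm B will play High, holding Firm A to 9/4. Shifting weight toward the row that does better against High would raise this floor (the equalizing mix achieves 5/2 against both High and Low), so the proposed strategy is not optimal.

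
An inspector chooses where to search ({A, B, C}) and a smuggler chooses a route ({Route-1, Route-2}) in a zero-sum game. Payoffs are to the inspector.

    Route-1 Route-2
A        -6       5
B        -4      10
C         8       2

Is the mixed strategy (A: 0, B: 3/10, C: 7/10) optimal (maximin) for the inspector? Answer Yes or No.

Against Route-1 this mix gives (3/10)·(-4) + (7/10)·8 = 22/5.
Against Route-2 this mix gives (3/10)·10 + (7/10)·2 = 22/5.
All of the smuggler's active replies (Route-1, Route-2) yield 22/5, and no column does worse for the inspector. The mix makes the smuggler indifferent and guarantees 22/5, so it is optimal.

Yes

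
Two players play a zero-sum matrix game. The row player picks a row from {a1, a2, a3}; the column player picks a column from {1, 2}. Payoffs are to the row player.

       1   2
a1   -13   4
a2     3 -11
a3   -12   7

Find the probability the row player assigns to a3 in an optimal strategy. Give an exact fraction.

14/33

Row minima: a1 → -13, a2 → -11, a3 → -12; maximin = -11.
Column maxima: 1 → 3, 2 → 7; minimax = 3.
-11 ≠ 3, so there is no saddle point; optimal play is mixed.
a1 is strictly dominated by a3, so the row player never plays it.
On the remaining 2×2 (a2, a3 vs 1, 2):
Let the row player play a2 with probability p. Expected payoff against 1: 3p + (-12)(1−p) = 15p − 12; against 2: (-11)p + 7(1−p) = −18p + 7.
Setting these equal: 15p − 12 = −18p + 7 ⇒ 33p = 19 ⇒ p = 19/33, and the value is (15)·(19/33) − 12 = -37/11.
For the column player: with q = P(1), equating a2's and a3's payoffs gives 14q − 11 = −19q + 7 ⇒ q = 6/11.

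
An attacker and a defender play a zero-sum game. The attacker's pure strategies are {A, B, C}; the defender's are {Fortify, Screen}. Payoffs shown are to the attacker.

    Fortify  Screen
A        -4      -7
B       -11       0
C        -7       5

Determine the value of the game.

Row minima: A → -7, B → -11, C → -7; maximin = -7.
Column maxima: Fortify → -4, Screen → 5; minimax = -4.
-7 ≠ -4, so there is no saddle point; optimal play is mixed.
B is strictly dominated by C, so the attacker never plays it.
On the remaining 2×2 (A, C vs Fortify, Screen):
Let the attacker play A with probability p. Expected payoff against Fortify: (-4)p + (-7)(1−p) = 3p − 7; against Screen: (-7)p + 5(1−p) = −12p + 5.
Setting these equal: 3p − 7 = −12p + 5 ⇒ 15p = 12 ⇒ p = 4/5, and the value is (3)·(4/5) − 7 = -23/5.
For the defender: with q = P(Fortify), equating A's and C's payoffs gives 3q − 7 = −12q + 5 ⇒ q = 4/5.

-23/5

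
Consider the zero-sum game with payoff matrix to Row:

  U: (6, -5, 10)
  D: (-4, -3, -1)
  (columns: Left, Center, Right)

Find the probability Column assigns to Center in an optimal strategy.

Row minima: U → -5, D → -4; maximin = -4.
Column maxima: Left → 6, Center → -3, Right → 10; minimax = -3.
-4 ≠ -3, so there is no saddle point; optimal play is mixed.
Right is strictly dominated by Left (it gives Row strictly more in every row), so Column never plays it.
On the remaining 2×2 (U, D vs Left, Center):
Let Row play U with probability p. Expected payoff against Left: 6p + (-4)(1−p) = 10p − 4; against Center: (-5)p + (-3)(1−p) = −2p − 3.
Setting these equal: 10p − 4 = −2p − 3 ⇒ 12p = 1 ⇒ p = 1/12, and the value is (10)·(1/12) − 4 = -19/6.
For Column: with q = P(Left), equating U's and D's payoffs gives 11q − 5 = −q − 3 ⇒ q = 1/6.

5/6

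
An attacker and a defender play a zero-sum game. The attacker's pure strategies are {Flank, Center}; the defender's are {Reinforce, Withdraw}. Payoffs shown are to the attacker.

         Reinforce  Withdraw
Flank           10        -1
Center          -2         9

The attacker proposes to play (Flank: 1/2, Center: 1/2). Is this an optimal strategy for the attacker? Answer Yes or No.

Yes

Against Reinforce this mix gives (1/2)·10 + (1/2)·(-2) = 4.
Against Withdraw this mix gives (1/2)·(-1) + (1/2)·9 = 4.
All of the defender's active replies (Reinforce, Withdraw) yield 4, and no column does worse for the attacker. The mix makes the defender indifferent and guarantees 4, so it is optimal.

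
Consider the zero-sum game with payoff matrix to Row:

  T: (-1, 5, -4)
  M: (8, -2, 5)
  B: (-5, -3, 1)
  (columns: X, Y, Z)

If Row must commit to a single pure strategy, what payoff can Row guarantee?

-2

Row minima: T → -4, M → -2, B → -5.
The best of these is -2.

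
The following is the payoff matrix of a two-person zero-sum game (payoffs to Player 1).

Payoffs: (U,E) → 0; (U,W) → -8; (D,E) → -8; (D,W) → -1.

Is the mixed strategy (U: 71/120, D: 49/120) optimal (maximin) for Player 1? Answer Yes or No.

No

Against E this mix gives (71/120)·0 + (49/120)·(-8) = -49/15.
Against W this mix gives (71/120)·(-8) + (49/120)·(-1) = -617/120.
Player 2 will play W, holding Player 1 to -617/120. Shifting weight toward the row that does better against W would raise this floor (the equalizing mix achieves -64/15 against both W and E), so the proposed strategy is not optimal.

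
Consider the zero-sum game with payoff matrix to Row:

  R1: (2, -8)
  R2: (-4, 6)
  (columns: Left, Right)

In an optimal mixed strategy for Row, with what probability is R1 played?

1/2

Row minima: R1 → -8, R2 → -4; maximin = -4.
Column maxima: Left → 2, Right → 6; minimax = 2.
-4 ≠ 2, so there is no saddle point; optimal play is mixed.
Let Row play R1 with probability p. Expected payoff against Left: 2p + (-4)(1−p) = 6p − 4; against Right: (-8)p + 6(1−p) = −14p + 6.
Setting these equal: 6p − 4 = −14p + 6 ⇒ 20p = 10 ⇒ p = 1/2, and the value is (6)·(1/2) − 4 = -1.
For Column: with q = P(Left), equating R1's and R2's payoffs gives 10q − 8 = −10q + 6 ⇒ q = 7/10.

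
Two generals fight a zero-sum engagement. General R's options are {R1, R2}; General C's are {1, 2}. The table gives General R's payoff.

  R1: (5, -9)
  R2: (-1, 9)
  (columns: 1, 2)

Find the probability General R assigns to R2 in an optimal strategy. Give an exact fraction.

7/12

Row minima: R1 → -9, R2 → -1; maximin = -1.
Column maxima: 1 → 5, 2 → 9; minimax = 5.
-1 ≠ 5, so there is no saddle point; optimal play is mixed.
Let General R play R1 with probability p. Expected payoff against 1: 5p + (-1)(1−p) = 6p − 1; against 2: (-9)p + 9(1−p) = −18p + 9.
Setting these equal: 6p − 1 = −18p + 9 ⇒ 24p = 10 ⇒ p = 5/12, and the value is (6)·(5/12) − 1 = 3/2.
For General C: with q = P(1), equating R1's and R2's payoffs gives 14q − 9 = −10q + 9 ⇒ q = 3/4.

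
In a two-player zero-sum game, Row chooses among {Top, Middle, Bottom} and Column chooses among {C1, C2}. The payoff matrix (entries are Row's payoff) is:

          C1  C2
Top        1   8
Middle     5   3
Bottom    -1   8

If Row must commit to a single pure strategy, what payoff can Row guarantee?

3

Row minima: Top → 1, Middle → 3, Bottom → -1.
The best of these is 3.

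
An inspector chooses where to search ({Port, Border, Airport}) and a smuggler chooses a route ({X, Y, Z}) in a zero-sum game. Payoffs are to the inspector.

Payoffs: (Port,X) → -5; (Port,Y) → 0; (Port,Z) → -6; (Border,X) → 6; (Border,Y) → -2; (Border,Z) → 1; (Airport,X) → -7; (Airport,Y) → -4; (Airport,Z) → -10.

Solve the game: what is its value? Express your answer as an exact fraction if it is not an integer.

-4/3

Row minima: Port → -6, Border → -2, Airport → -10; maximin = -2.
Column maxima: X → 6, Y → 0, Z → 1; minimax = 0.
-2 ≠ 0, so there is no saddle point; optimal play is mixed.
Airport is strictly dominated by Port, so the inspector never plays it.
X is strictly dominated by Z (it gives the inspector strictly more in every row), so the smuggler never plays it.
On the remaining 2×2 (Port, Border vs Y, Z):
Let the inspector play Port with probability p. Expected payoff against Y: 0p + (-2)(1−p) = 2p − 2; against Z: (-6)p + 1(1−p) = −7p + 1.
Setting these equal: 2p − 2 = −7p + 1 ⇒ 9p = 3 ⇒ p = 1/3, and the value is (2)·(1/3) − 2 = -4/3.
For the smuggler: with q = P(Y), equating Port's and Border's payoffs gives 6q − 6 = −3q + 1 ⇒ q = 7/9.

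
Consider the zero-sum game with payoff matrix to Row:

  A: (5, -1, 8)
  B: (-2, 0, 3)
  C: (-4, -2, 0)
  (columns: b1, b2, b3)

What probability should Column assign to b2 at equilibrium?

7/8

Row minima: A → -1, B → -2, C → -4; maximin = -1.
Column maxima: b1 → 5, b2 → 0, b3 → 8; minimax = 0.
-1 ≠ 0, so there is no saddle point; optimal play is mixed.
C is strictly dominated by A, so Row never plays it.
b3 is strictly dominated by b1 (it gives Row strictly more in every row), so Column never plays it.
On the remaining 2×2 (A, B vs b1, b2):
Let Row play A with probability p. Expected payoff against b1: 5p + (-2)(1−p) = 7p − 2; against b2: (-1)p + 0(1−p) = −p.
Setting these equal: 7p − 2 = −p ⇒ 8p = 2 ⇒ p = 1/4, and the value is (7)·(1/4) − 2 = -1/4.
For Column: with q = P(b1), equating A's and B's payoffs gives 6q − 1 = −2q ⇒ q = 1/8.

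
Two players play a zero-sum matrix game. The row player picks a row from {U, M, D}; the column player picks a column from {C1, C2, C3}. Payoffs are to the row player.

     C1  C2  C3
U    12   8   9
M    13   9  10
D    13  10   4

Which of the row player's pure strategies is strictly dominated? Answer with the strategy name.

M gives a strictly higher payoff than U against every column: 13 > 12, 9 > 8, 10 > 9.
So U is strictly dominated and the row player never plays it.

U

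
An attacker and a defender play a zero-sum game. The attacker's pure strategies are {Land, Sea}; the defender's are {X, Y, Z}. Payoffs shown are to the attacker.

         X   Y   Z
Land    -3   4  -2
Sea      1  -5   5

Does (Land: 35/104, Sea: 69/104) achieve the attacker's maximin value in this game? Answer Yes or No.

No

Against X this mix gives (35/104)·(-3) + (69/104)·1 = -9/26.
Against Y this mix gives (35/104)·4 + (69/104)·(-5) = -205/104.
Against Z this mix gives (35/104)·(-2) + (69/104)·5 = 275/104.
The defender will play Y, holding the attacker to -205/104. Shifting weight toward the row that does better against Y would raise this floor (the equalizing mix achieves -11/13 against both Y and X), so the proposed strategy is not optimal.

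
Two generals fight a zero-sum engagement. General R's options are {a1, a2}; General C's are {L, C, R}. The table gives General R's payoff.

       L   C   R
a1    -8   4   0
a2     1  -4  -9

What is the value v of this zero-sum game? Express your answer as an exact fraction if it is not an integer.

Row minima: a1 → -8, a2 → -9; maximin = -8.
Column maxima: L → 1, C → 4, R → 0; minimax = 0.
-8 ≠ 0, so there is no saddle point; optimal play is mixed.
C is strictly dominated by R (it gives General R strictly more in every row), so General C never plays it.
On the remaining 2×2 (a1, a2 vs L, R):
Let General R play a1 with probability p. Expected payoff against L: (-8)p + 1(1−p) = −9p + 1; against R: 0p + (-9)(1−p) = 9p − 9.
Setting these equal: −9p + 1 = 9p − 9 ⇒ −18p = -10 ⇒ p = 5/9, and the value is (-9)·(5/9) + 1 = -4.
For General C: with q = P(L), equating a1's and a2's payoffs gives −8q = 10q − 9 ⇒ q = 1/2.

-4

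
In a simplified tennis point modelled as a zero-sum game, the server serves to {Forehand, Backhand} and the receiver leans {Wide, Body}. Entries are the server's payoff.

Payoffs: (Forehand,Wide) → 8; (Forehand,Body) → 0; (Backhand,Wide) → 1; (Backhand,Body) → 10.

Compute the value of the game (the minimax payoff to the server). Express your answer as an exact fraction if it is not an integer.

Row minima: Forehand → 0, Backhand → 1; maximin = 1.
Column maxima: Wide → 8, Body → 10; minimax = 8.
1 ≠ 8, so there is no saddle point; optimal play is mixed.
Let the server play Forehand with probability p. Expected payoff against Wide: 8p + 1(1−p) = 7p + 1; against Body: 0p + 10(1−p) = −10p + 10.
Setting these equal: 7p + 1 = −10p + 10 ⇒ 17p = 9 ⇒ p = 9/17, and the value is (7)·(9/17) + 1 = 80/17.
For the receiver: with q = P(Wide), equating Forehand's and Backhand's payoffs gives 8q = −9q + 10 ⇒ q = 10/17.

80/17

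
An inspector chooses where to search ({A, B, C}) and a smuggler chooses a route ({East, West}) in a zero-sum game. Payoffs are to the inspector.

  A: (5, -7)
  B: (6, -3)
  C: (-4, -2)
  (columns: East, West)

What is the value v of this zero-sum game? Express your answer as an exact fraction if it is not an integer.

-24/11

Row minima: A → -7, B → -3, C → -4; maximin = -3.
Column maxima: East → 6, West → -2; minimax = -2.
-3 ≠ -2, so there is no saddle point; optimal play is mixed.
A is strictly dominated by B, so the inspector never plays it.
On the remaining 2×2 (B, C vs East, West):
Let the inspector play B with probability p. Expected payoff against East: 6p + (-4)(1−p) = 10p − 4; against West: (-3)p + (-2)(1−p) = −p − 2.
Setting these equal: 10p − 4 = −p − 2 ⇒ 11p = 2 ⇒ p = 2/11, and the value is (10)·(2/11) − 4 = -24/11.
For the smuggler: with q = P(East), equating B's and C's payoffs gives 9q − 3 = −2q − 2 ⇒ q = 1/11.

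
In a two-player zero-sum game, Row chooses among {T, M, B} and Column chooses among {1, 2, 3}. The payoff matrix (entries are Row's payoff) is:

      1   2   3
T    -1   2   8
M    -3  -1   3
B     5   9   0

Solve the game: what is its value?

Row minima: T → -1, M → -3, B → 0; maximin = 0.
Column maxima: 1 → 5, 2 → 9, 3 → 8; minimax = 5.
0 ≠ 5, so there is no saddle point; optimal play is mixed.
M is strictly dominated by T, so Row never plays it.
2 is strictly dominated by 1 (it gives Row strictly more in every row), so Column never plays it.
On the remaining 2×2 (T, B vs 1, 3):
Let Row play T with probability p. Expected payoff against 1: (-1)p + 5(1−p) = −6p + 5; against 3: 8p + 0(1−p) = 8p.
Setting these equal: −6p + 5 = 8p ⇒ −14p = -5 ⇒ p = 5/14, and the value is (-6)·(5/14) + 5 = 20/7.
For Column: with q = P(1), equating T's and B's payoffs gives −9q + 8 = 5q ⇒ q = 4/7.

20/7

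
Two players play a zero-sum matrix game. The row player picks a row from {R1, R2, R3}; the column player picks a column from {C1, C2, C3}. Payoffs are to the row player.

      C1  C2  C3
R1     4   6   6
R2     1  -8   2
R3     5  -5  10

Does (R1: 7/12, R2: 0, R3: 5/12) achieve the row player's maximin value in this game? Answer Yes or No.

Against C1 this mix gives (7/12)·4 + (5/12)·5 = 53/12.
Against C2 this mix gives (7/12)·6 + (5/12)·(-5) = 17/12.
Against C3 this mix gives (7/12)·6 + (5/12)·10 = 23/3.
The column player will play C2, holding the row player to 17/12. Shifting weight toward the row that does better against C2 would raise this floor (the equalizing mix achieves 25/6 against both C2 and C1), so the proposed strategy is not optimal.

No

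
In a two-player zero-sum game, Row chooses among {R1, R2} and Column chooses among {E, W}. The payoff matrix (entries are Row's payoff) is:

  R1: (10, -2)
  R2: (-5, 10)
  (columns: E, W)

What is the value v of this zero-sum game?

Row minima: R1 → -2, R2 → -5; maximin = -2.
Column maxima: E → 10, W → 10; minimax = 10.
-2 ≠ 10, so there is no saddle point; optimal play is mixed.
Let Row play R1 with probability p. Expected payoff against E: 10p + (-5)(1−p) = 15p − 5; against W: (-2)p + 10(1−p) = −12p + 10.
Setting these equal: 15p − 5 = −12p + 10 ⇒ 27p = 15 ⇒ p = 5/9, and the value is (15)·(5/9) − 5 = 10/3.
For Column: with q = P(E), equating R1's and R2's payoffs gives 12q − 2 = −15q + 10 ⇒ q = 4/9.

10/3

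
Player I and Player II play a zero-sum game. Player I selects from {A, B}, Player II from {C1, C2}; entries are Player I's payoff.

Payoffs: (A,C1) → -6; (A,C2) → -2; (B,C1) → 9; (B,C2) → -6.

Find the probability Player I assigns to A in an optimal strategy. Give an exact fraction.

Row minima: A → -6, B → -6; maximin = -6.
Column maxima: C1 → 9, C2 → -2; minimax = -2.
-6 ≠ -2, so there is no saddle point; optimal play is mixed.
Let Player I play A with probability p. Expected payoff against C1: (-6)p + 9(1−p) = −15p + 9; against C2: (-2)p + (-6)(1−p) = 4p − 6.
Setting these equal: −15p + 9 = 4p − 6 ⇒ −19p = -15 ⇒ p = 15/19, and the value is (-15)·(15/19) + 9 = -54/19.
For Player II: with q = P(C1), equating A's and B's payoffs gives −4q − 2 = 15q − 6 ⇒ q = 4/19.

15/19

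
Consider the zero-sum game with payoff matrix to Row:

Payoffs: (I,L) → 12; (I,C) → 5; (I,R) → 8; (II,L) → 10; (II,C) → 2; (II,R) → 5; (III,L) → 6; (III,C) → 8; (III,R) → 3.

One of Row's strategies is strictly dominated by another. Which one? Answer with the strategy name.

II

I gives a strictly higher payoff than II against every column: 12 > 10, 5 > 2, 8 > 5.
So II is strictly dominated and Row never plays it.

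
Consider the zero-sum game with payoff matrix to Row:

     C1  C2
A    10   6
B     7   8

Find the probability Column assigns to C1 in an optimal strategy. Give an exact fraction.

Row minima: A → 6, B → 7; maximin = 7.
Column maxima: C1 → 10, C2 → 8; minimax = 8.
7 ≠ 8, so there is no saddle point; optimal play is mixed.
Let Row play A with probability p. Expected payoff against C1: 10p + 7(1−p) = 3p + 7; against C2: 6p + 8(1−p) = −2p + 8.
Setting these equal: 3p + 7 = −2p + 8 ⇒ 5p = 1 ⇒ p = 1/5, and the value is (3)·(1/5) + 7 = 38/5.
For Column: with q = P(C1), equating A's and B's payoffs gives 4q + 6 = −q + 8 ⇒ q = 2/5.

2/5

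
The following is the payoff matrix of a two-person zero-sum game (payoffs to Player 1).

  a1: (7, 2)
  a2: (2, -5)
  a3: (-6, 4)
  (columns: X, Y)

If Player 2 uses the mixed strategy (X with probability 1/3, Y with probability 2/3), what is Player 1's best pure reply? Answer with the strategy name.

a1

Expected payoff of a1: (1/3)·7 + (2/3)·2 = 11/3.
Expected payoff of a2: (1/3)·2 + (2/3)·(-5) = -8/3.
Expected payoff of a3: (1/3)·(-6) + (2/3)·4 = 2/3.
The largest is 11/3, so Player 1's best response is a1.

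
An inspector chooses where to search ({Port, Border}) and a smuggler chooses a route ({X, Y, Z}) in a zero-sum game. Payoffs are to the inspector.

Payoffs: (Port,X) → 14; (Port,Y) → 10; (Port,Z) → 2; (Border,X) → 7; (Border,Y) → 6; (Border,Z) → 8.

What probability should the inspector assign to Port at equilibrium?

1/5

Row minima: Port → 2, Border → 6; maximin = 6.
Column maxima: X → 14, Y → 10, Z → 8; minimax = 8.
6 ≠ 8, so there is no saddle point; optimal play is mixed.
X is strictly dominated by Y (it gives the inspector strictly more in every row), so the smuggler never plays it.
On the remaining 2×2 (Port, Border vs Y, Z):
Let the inspector play Port with probability p. Expected payoff against Y: 10p + 6(1−p) = 4p + 6; against Z: 2p + 8(1−p) = −6p + 8.
Setting these equal: 4p + 6 = −6p + 8 ⇒ 10p = 2 ⇒ p = 1/5, and the value is (4)·(1/5) + 6 = 34/5.
For the smuggler: with q = P(Y), equating Port's and Border's payoffs gives 8q + 2 = −2q + 8 ⇒ q = 3/5.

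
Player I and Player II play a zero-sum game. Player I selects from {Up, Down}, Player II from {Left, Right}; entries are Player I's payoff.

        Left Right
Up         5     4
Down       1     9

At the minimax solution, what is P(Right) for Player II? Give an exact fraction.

4/9

Row minima: Up → 4, Down → 1; maximin = 4.
Column maxima: Left → 5, Right → 9; minimax = 5.
4 ≠ 5, so there is no saddle point; optimal play is mixed.
Let Player I play Up with probability p. Expected payoff against Left: 5p + 1(1−p) = 4p + 1; against Right: 4p + 9(1−p) = −5p + 9.
Setting these equal: 4p + 1 = −5p + 9 ⇒ 9p = 8 ⇒ p = 8/9, and the value is (4)·(8/9) + 1 = 41/9.
For Player II: with q = P(Left), equating Up's and Down's payoffs gives q + 4 = −8q + 9 ⇒ q = 5/9.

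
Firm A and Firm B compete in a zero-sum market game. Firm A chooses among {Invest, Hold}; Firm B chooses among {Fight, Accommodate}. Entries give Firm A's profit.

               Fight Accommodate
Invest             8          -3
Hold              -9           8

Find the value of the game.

Row minima: Invest → -3, Hold → -9; maximin = -3.
Column maxima: Fight → 8, Accommodate → 8; minimax = 8.
-3 ≠ 8, so there is no saddle point; optimal play is mixed.
Let Firm A play Invest with probability p. Expected payoff against Fight: 8p + (-9)(1−p) = 17p − 9; against Accommodate: (-3)p + 8(1−p) = −11p + 8.
Setting these equal: 17p − 9 = −11p + 8 ⇒ 28p = 17 ⇒ p = 17/28, and the value is (17)·(17/28) − 9 = 37/28.
For Firm B: with q = P(Fight), equating Invest's and Hold's payoffs gives 11q − 3 = −17q + 8 ⇒ q = 11/28.

37/28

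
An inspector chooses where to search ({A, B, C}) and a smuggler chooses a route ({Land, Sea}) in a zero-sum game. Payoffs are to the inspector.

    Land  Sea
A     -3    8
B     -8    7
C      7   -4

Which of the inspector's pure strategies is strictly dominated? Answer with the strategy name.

A gives a strictly higher payoff than B against every column: -3 > -8, 8 > 7.
So B is strictly dominated and the inspector never plays it.

B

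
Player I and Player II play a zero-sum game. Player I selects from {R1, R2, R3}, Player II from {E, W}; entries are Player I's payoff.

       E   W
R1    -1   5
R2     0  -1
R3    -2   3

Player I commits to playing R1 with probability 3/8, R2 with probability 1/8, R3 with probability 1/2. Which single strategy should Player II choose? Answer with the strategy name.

If Player II plays E, Player I's expected payoff is (3/8)·(-1) + (1/8)·0 + (1/2)·(-2) = -11/8.
If Player II plays W, Player I's expected payoff is (3/8)·5 + (1/8)·(-1) + (1/2)·3 = 13/4.
Player II minimizes Player I's payoff; the smallest is -11/8, so the best response is E.

E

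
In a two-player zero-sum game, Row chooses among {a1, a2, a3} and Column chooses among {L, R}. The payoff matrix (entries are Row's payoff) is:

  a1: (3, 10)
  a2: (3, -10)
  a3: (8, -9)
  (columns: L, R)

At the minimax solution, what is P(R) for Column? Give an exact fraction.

Row minima: a1 → 3, a2 → -10, a3 → -9; maximin = 3.
Column maxima: L → 8, R → 10; minimax = 8.
3 ≠ 8, so there is no saddle point; optimal play is mixed.
a2 is strictly dominated by a3, so Row never plays it.
On the remaining 2×2 (a1, a3 vs L, R):
Let Row play a1 with probability p. Expected payoff against L: 3p + 8(1−p) = −5p + 8; against R: 10p + (-9)(1−p) = 19p − 9.
Setting these equal: −5p + 8 = 19p − 9 ⇒ −24p = -17 ⇒ p = 17/24, and the value is (-5)·(17/24) + 8 = 107/24.
For Column: with q = P(L), equating a1's and a3's payoffs gives −7q + 10 = 17q − 9 ⇒ q = 19/24.

5/24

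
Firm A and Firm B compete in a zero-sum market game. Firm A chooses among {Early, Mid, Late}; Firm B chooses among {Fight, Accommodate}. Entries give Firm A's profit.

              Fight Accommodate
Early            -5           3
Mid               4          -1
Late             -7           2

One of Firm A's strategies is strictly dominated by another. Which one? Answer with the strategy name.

Late

Early gives a strictly higher payoff than Late against every column: -5 > -7, 3 > 2.
So Late is strictly dominated and Firm A never plays it.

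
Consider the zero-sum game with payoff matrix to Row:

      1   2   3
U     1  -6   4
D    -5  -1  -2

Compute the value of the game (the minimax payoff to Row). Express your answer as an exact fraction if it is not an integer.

-31/11

Row minima: U → -6, D → -5; maximin = -5.
Column maxima: 1 → 1, 2 → -1, 3 → 4; minimax = -1.
-5 ≠ -1, so there is no saddle point; optimal play is mixed.
3 is strictly dominated by 1 (it gives Row strictly more in every row), so Column never plays it.
On the remaining 2×2 (U, D vs 1, 2):
Let Row play U with probability p. Expected payoff against 1: 1p + (-5)(1−p) = 6p − 5; against 2: (-6)p + (-1)(1−p) = −5p − 1.
Setting these equal: 6p − 5 = −5p − 1 ⇒ 11p = 4 ⇒ p = 4/11, and the value is (6)·(4/11) − 5 = -31/11.
For Column: with q = P(1), equating U's and D's payoffs gives 7q − 6 = −4q − 1 ⇒ q = 5/11.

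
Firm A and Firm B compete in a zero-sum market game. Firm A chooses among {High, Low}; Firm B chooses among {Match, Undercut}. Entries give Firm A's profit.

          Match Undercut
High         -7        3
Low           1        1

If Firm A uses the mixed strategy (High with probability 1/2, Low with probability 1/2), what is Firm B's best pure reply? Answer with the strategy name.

Match

If Firm B plays Match, Firm A's expected payoff is (1/2)·(-7) + (1/2)·1 = -3.
If Firm B plays Undercut, Firm A's expected payoff is (1/2)·3 + (1/2)·1 = 2.
Firm B minimizes Firm A's payoff; the smallest is -3, so the best response is Match.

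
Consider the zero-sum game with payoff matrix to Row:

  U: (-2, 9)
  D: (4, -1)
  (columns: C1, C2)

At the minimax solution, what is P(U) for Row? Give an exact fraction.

5/16

Row minima: U → -2, D → -1; maximin = -1.
Column maxima: C1 → 4, C2 → 9; minimax = 4.
-1 ≠ 4, so there is no saddle point; optimal play is mixed.
Let Row play U with probability p. Expected payoff against C1: (-2)p + 4(1−p) = −6p + 4; against C2: 9p + (-1)(1−p) = 10p − 1.
Setting these equal: −6p + 4 = 10p − 1 ⇒ −16p = -5 ⇒ p = 5/16, and the value is (-6)·(5/16) + 4 = 17/8.
For Column: with q = P(C1), equating U's and D's payoffs gives −11q + 9 = 5q − 1 ⇒ q = 5/8.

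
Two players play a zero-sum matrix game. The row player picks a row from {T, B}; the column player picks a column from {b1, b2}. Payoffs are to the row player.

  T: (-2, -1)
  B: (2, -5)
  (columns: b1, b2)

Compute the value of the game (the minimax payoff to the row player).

-3/2

Row minima: T → -2, B → -5; maximin = -2.
Column maxima: b1 → 2, b2 → -1; minimax = -1.
-2 ≠ -1, so there is no saddle point; optimal play is mixed.
Let the row player play T with probability p. Expected payoff against b1: (-2)p + 2(1−p) = −4p + 2; against b2: (-1)p + (-5)(1−p) = 4p − 5.
Setting these equal: −4p + 2 = 4p − 5 ⇒ −8p = -7 ⇒ p = 7/8, and the value is (-4)·(7/8) + 2 = -3/2.
For the column player: with q = P(b1), equating T's and B's payoffs gives −q − 1 = 7q − 5 ⇒ q = 1/2.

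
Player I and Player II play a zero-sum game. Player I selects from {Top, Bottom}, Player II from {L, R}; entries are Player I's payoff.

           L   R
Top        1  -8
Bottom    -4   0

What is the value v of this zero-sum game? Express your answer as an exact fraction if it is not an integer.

Row minima: Top → -8, Bottom → -4; maximin = -4.
Column maxima: L → 1, R → 0; minimax = 0.
-4 ≠ 0, so there is no saddle point; optimal play is mixed.
Let Player I play Top with probability p. Expected payoff against L: 1p + (-4)(1−p) = 5p − 4; against R: (-8)p + 0(1−p) = −8p.
Setting these equal: 5p − 4 = −8p ⇒ 13p = 4 ⇒ p = 4/13, and the value is (5)·(4/13) − 4 = -32/13.
For Player II: with q = P(L), equating Top's and Bottom's payoffs gives 9q − 8 = −4q ⇒ q = 8/13.

-32/13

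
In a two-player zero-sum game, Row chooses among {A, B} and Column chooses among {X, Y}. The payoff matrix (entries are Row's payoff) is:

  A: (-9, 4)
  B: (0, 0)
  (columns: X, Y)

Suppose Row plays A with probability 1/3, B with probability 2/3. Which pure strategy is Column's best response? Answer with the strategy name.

If Column plays X, Row's expected payoff is (1/3)·(-9) + (2/3)·0 = -3.
If Column plays Y, Row's expected payoff is (1/3)·4 + (2/3)·0 = 4/3.
Column minimizes Row's payoff; the smallest is -3, so the best response is X.

X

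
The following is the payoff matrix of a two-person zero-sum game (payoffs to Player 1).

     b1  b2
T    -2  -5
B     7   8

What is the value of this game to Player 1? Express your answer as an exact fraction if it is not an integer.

7

Row minima: T → -5, B → 7; maximin = 7.
Column maxima: b1 → 7, b2 → 8; minimax = 7.
Since maximin = minimax = 7, there is a saddle point and the value is 7.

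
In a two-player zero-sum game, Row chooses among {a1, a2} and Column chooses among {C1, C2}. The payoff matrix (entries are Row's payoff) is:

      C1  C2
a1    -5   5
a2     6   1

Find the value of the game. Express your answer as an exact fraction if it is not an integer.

Row minima: a1 → -5, a2 → 1; maximin = 1.
Column maxima: C1 → 6, C2 → 5; minimax = 5.
1 ≠ 5, so there is no saddle point; optimal play is mixed.
Let Row play a1 with probability p. Expected payoff against C1: (-5)p + 6(1−p) = −11p + 6; against C2: 5p + 1(1−p) = 4p + 1.
Setting these equal: −11p + 6 = 4p + 1 ⇒ −15p = -5 ⇒ p = 1/3, and the value is (-11)·(1/3) + 6 = 7/3.
For Column: with q = P(C1), equating a1's and a2's payoffs gives −10q + 5 = 5q + 1 ⇒ q = 4/15.

7/3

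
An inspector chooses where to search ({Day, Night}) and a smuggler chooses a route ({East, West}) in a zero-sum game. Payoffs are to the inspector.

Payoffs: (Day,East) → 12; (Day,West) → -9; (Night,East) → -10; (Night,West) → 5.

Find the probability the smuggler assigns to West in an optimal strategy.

Row minima: Day → -9, Night → -10; maximin = -9.
Column maxima: East → 12, West → 5; minimax = 5.
-9 ≠ 5, so there is no saddle point; optimal play is mixed.
Let the inspector play Day with probability p. Expected payoff against East: 12p + (-10)(1−p) = 22p − 10; against West: (-9)p + 5(1−p) = −14p + 5.
Setting these equal: 22p − 10 = −14p + 5 ⇒ 36p = 15 ⇒ p = 5/12, and the value is (22)·(5/12) − 10 = -5/6.
For the smuggler: with q = P(East), equating Day's and Night's payoffs gives 21q − 9 = −15q + 5 ⇒ q = 7/18.

11/18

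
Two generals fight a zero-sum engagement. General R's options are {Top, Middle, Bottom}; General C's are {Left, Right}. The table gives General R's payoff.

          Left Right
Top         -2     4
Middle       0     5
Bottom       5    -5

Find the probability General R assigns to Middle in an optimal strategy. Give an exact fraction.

Row minima: Top → -2, Middle → 0, Bottom → -5; maximin = 0.
Column maxima: Left → 5, Right → 5; minimax = 5.
0 ≠ 5, so there is no saddle point; optimal play is mixed.
Top is strictly dominated by Middle, so General R never plays it.
On the remaining 2×2 (Middle, Bottom vs Left, Right):
Let General R play Middle with probability p. Expected payoff against Left: 0p + 5(1−p) = −5p + 5; against Right: 5p + (-5)(1−p) = 10p − 5.
Setting these equal: −5p + 5 = 10p − 5 ⇒ −15p = -10 ⇒ p = 2/3, and the value is (-5)·(2/3) + 5 = 5/3.
For General C: with q = P(Left), equating Middle's and Bottom's payoffs gives −5q + 5 = 10q − 5 ⇒ q = 2/3.

2/3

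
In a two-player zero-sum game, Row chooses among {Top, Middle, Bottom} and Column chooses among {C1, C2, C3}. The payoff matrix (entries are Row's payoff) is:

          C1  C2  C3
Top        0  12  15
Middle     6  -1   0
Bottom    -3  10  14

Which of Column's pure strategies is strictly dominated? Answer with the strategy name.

C3

C2 holds Row's payoff strictly below C3 in every row: 12 < 15, -1 < 0, 10 < 14.
So C3 is strictly dominated for Column.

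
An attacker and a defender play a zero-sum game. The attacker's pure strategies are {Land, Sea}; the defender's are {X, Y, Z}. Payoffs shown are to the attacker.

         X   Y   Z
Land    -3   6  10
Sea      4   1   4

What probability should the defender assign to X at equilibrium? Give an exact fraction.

Row minima: Land → -3, Sea → 1; maximin = 1.
Column maxima: X → 4, Y → 6, Z → 10; minimax = 4.
1 ≠ 4, so there is no saddle point; optimal play is mixed.
Z is strictly dominated by Y (it gives the attacker strictly more in every row), so the defender never plays it.
On the remaining 2×2 (Land, Sea vs X, Y):
Let the attacker play Land with probability p. Expected payoff against X: (-3)p + 4(1−p) = −7p + 4; against Y: 6p + 1(1−p) = 5p + 1.
Setting these equal: −7p + 4 = 5p + 1 ⇒ −12p = -3 ⇒ p = 1/4, and the value is (-7)·(1/4) + 4 = 9/4.
For the defender: with q = P(X), equating Land's and Sea's payoffs gives −9q + 6 = 3q + 1 ⇒ q = 5/12.

5/12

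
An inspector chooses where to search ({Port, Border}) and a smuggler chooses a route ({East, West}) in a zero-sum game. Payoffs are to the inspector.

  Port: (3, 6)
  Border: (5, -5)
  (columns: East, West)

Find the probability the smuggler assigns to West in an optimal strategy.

2/13

Row minima: Port → 3, Border → -5; maximin = 3.
Column maxima: East → 5, West → 6; minimax = 5.
3 ≠ 5, so there is no saddle point; optimal play is mixed.
Let the inspector play Port with probability p. Expected payoff against East: 3p + 5(1−p) = −2p + 5; against West: 6p + (-5)(1−p) = 11p − 5.
Setting these equal: −2p + 5 = 11p − 5 ⇒ −13p = -10 ⇒ p = 10/13, and the value is (-2)·(10/13) + 5 = 45/13.
For the smuggler: with q = P(East), equating Port's and Border's payoffs gives −3q + 6 = 10q − 5 ⇒ q = 11/13.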